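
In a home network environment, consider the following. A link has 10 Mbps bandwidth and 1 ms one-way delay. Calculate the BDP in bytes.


Given: bandwidth = 10 Mbps, delay = 1 ms
BDP in bits = 10 * 10^6 * 1 / 1000
BDP in bits = 10000
BDP in bytes = 10000 / 8 = 1250

1250


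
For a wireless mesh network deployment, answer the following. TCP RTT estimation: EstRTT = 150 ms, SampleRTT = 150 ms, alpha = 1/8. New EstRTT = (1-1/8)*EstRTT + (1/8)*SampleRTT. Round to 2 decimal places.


Given: EstRTT = 150 ms, SampleRTT = 150 ms, alpha = 1/8
New EstRTT = (1 - alpha) * EstRTT + alpha * SampleRTT
(7/8) * 150 = 131.25
(1/8) * 150 = 18.75
New EstRTT = 131.25 + 18.75 = 150 ms -> 150.00 ms (2 dp)

150.00


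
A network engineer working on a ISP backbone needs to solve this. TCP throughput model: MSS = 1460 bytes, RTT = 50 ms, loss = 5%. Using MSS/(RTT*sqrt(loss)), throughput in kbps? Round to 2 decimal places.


Given: MSS = 1460 bytes, RTT = 50 ms, loss = 5%
RTT in seconds = 50 / 1000 = 0.05
Loss rate = 5% = 0.05
sqrt(loss) = sqrt(0.05) = 0.223606797750
Throughput (bytes/s) = 1460 / (0.05 * 0.223606797750) = 130586.3699
Throughput (kbps) = 130586.3699 * 8 / 1000 = 1044.690959 -> 1044.69 kbps (2 dp)

1044.69


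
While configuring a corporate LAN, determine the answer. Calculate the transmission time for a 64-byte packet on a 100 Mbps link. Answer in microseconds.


Given: packet = 64 bytes, bandwidth = 100 Mbps
Packet in bits = 64 * 8 = 512 bits
Bandwidth = 100 * 10^6 = 100000000 bps
Time = 512 / 100000000 seconds
Time in us = 512 * 10^6 / 100000000 = 5.12

5.12


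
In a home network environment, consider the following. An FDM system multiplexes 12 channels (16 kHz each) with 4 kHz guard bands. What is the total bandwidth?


Given: 12 channels, 16 kHz each, guard = 4 kHz
Channel bandwidth = 12 * 16 = 192 kHz
Guard bands = 11 gaps * 4 kHz = 44 kHz
Total = 192 + 44 = 236 kHz

236


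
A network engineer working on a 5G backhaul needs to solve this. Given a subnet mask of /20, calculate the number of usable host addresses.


Given: subnet mask /20
Host bits = 32 - 20 = 12
Total addresses = 2^12 = 4096
Usable hosts = 4096 - 2 (network + broadcast) = 4094

4094


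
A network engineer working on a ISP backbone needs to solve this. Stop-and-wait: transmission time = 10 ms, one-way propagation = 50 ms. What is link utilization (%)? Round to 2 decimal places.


Given: Ttrans = 10 ms, Tprop = 50 ms
RTT = 2 * Tprop = 2 * 50 = 100 ms
U = Ttrans / (Ttrans + RTT)
U = 10 / (10 + 100)
U = 10 / 110 = 0.090909
U% = 9.09%

9.09


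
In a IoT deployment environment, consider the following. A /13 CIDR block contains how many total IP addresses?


Given: CIDR prefix /13
Host bits = 32 - 13 = 19
Total addresses = 2^19 = 524288

524288


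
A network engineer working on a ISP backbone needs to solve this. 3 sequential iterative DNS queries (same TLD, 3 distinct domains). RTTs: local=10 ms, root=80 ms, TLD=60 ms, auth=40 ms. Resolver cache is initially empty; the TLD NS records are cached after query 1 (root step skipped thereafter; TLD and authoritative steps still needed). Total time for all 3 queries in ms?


Lookup 1 (cold cache): local + root + TLD + auth = 10 + 80 + 60 + 40 = 190 ms
Lookups 2..3 (TLD NS cached -> skip root; new domain -> still ask TLD and auth): local + TLD + auth = 10 + 60 + 40 = 110 ms each
Remaining 2 lookups: 2 * 110 = 220 ms
Total = 190 + 220 = 410 ms

410


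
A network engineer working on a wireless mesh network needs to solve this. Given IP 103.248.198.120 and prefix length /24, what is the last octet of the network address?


Given: IP = 103.248.198.120, prefix = /24
Subnet mask = 255.255.255.0
Last octet of IP: 120
Last octet of mask: 0
Network last octet = 120 AND 0 = 0

0


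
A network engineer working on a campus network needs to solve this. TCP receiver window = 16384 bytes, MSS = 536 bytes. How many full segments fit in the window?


Given: RWND = 16384 bytes, MSS = 536 bytes
Full segments = floor(RWND / MSS)
Full segments = floor(16384 / 536)
Full segments = floor(30.5672) = 30

30


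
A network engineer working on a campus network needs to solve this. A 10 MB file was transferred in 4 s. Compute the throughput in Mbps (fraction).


Given: file = 10 MB, time = 4 s
File in Mb = 10 * 8 = 80 Mb
Throughput = 80 / 4 Mbps
Throughput = 20 Mbps

20


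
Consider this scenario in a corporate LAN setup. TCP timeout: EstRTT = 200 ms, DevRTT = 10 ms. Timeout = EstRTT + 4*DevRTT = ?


Given: EstRTT = 200 ms, DevRTT = 10 ms
Timeout = EstRTT + 4 * DevRTT
4 * DevRTT = 4 * 10 = 40
Timeout = 200 + 40 = 240 ms

240


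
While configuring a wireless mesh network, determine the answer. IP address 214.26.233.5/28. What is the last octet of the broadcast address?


Given: IP = 214.26.233.5, prefix = /28
Host bits = 32 - 28 = 4
Network last octet = 5 AND mask = 0
Host part size = 2^4 - 1 = 15
Broadcast last octet = 0 OR 15 = 15

15


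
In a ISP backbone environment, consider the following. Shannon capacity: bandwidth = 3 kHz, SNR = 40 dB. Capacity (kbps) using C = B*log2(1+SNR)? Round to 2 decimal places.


Given: B = 3 kHz, SNR = 40 dB
SNR linear = 10^(40/10) = 10000
1 + SNR = 10001
log2(10001) = 13.2878566418
C = 3 * 1000 * 13.2878566418 = 39863.5699 bps
C = 39.863570 kbps -> 39.86 kbps (2 dp)

39.86


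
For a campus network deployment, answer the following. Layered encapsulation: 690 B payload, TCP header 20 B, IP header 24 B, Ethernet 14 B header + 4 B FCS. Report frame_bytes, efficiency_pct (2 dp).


TCP segment = 690 + 20 = 710 B
IP packet = 710 + 24 = 734 B
Ethernet frame = 734 + 14 + 4 = 752 B
Efficiency = app / frame = 690 / 752 = 0.917553 = 91.7553% -> 91.76% (2 dp)

752, 91.76


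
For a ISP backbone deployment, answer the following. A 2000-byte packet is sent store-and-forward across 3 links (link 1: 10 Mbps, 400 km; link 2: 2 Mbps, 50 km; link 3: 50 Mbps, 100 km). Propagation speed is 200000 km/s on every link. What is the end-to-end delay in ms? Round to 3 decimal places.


Packet = 2000 bytes = 16000 bits. Store-and-forward: sum (t_trans + t_prop) per link.
Link 1: t_trans = 16000/(10*10^6) s = 1.6000 ms; t_prop = 400/200000 s = 2.0000 ms; subtotal = 3.6000 ms
Link 2: t_trans = 16000/(2*10^6) s = 8.0000 ms; t_prop = 50/200000 s = 0.2500 ms; subtotal = 8.2500 ms
Link 3: t_trans = 16000/(50*10^6) s = 0.3200 ms; t_prop = 100/200000 s = 0.5000 ms; subtotal = 0.8200 ms
End-to-end = 3.6000 + 8.2500 + 0.8200 = 12.6700 ms -> 12.670 ms (3 dp)

12.670


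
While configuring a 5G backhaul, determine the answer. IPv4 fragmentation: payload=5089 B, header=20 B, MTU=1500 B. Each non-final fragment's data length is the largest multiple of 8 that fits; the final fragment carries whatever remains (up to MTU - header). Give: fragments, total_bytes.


Max data per non-final fragment = floor((MTU - header)/8)*8 = floor((1500 - 20)/8)*8 = floor(1480/8)*8 = 1480 B
Final fragment needs no 8-byte alignment: it can carry up to MTU - header = 1480 B
Non-final fragments needed = ceil((payload - 1480) / 1480) = ceil(3609/1480) = ceil(2.4385) = 3
Number of fragments = 3 + 1 = 4
Fragment sizes (data): 3 * 1480 B + 649 B (last, 649 <= 1480 OK)
Total bytes sent = payload + n_frags * header = 5089 + 4*20 = 5089 + 80 = 5169 B

4, 5169


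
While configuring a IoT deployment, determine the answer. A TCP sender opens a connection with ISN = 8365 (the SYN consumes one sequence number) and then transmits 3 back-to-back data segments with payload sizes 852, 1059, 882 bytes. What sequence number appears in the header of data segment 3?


The SYN occupies sequence number ISN = 8365, so the first data byte is ISN + 1 = 8366.
SEQ of data segment i = (ISN + 1) + sum of payload sizes of segments 1..i-1.
Segment 1: SEQ = 8366, payload = 852 bytes
Segment 2: SEQ = 9218, payload = 1059 bytes
Segment 3: SEQ = 10277, payload = 882 bytes
SEQ of segment 3 = 8366 + 852 + 1059 = 10277

10277


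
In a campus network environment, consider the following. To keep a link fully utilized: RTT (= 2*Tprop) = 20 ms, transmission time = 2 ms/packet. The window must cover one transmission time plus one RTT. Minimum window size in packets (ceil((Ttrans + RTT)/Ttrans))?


Given: Ttrans = 2 ms, RTT = 20 ms (= 2 * Tprop, Tprop = 10 ms)
Time until first ACK returns = Ttrans + RTT = 2 + 20 = 22 ms
Need W * Ttrans >= Ttrans + RTT  ->  W >= (Ttrans + RTT) / Ttrans
(Ttrans + RTT) / Ttrans = 22 / 2 = 11
W_min = ceil(11) = 11

11


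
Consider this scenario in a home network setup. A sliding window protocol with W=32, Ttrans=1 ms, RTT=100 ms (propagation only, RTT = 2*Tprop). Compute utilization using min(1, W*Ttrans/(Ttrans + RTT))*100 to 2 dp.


Given: W = 32, Ttrans = 1 ms, RTT = 100 ms (= 2 * Tprop, Tprop = 50 ms)
Cycle time = Ttrans + RTT = 1 + 100 = 101 ms (first packet sent until its ACK returns)
W * Ttrans = 32 * 1 = 32 ms of sending per cycle
W * Ttrans / (Ttrans + RTT) = 32 / 101 = 0.316832
U = min(1, 0.316832) = 0.316832
U% = 31.68%

31.68


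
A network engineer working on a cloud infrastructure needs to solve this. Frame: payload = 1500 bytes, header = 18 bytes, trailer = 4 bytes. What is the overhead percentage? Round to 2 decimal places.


Given: payload = 1500 B, header = 18 B, trailer = 4 B
Overhead bytes = header + trailer = 18 + 4 = 22
Total frame = payload + overhead = 1500 + 22 = 1522
Overhead % = 22 / 1522 * 100 = 1.4455% -> 1.45% (2 dp)

1.45


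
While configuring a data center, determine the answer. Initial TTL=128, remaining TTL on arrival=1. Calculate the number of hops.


Given: initial TTL = 128, received TTL = 1
Hops = initial TTL - received TTL
Hops = 128 - 1 = 127

127


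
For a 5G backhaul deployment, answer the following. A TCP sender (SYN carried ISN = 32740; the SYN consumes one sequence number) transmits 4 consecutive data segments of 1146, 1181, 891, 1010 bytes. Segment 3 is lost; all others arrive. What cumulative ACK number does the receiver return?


SYN uses sequence number 32740; first data byte = ISN + 1 = 32741.
Segment 1: SEQ = 32741, len = 1146 B, covers [32741, 33886]
Segment 2: SEQ = 33887, len = 1181 B, covers [33887, 35067]
Segment 3: SEQ = 35068, len = 891 B, covers [35068, 35958] [LOST]
Segment 4: SEQ = 35959, len = 1010 B, covers [35959, 36968]
In-order data received: bytes [32741, 35067] (segments 1..2).
Segment 3 missing -> gap begins at byte 35068; later segments buffered out of order.
Cumulative ACK = next expected in-order byte = 32741 + 1146 + 1181 = 35068

35068


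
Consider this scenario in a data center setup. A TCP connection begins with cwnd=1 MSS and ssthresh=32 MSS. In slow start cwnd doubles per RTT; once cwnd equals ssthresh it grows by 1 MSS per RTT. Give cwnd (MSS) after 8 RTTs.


RTT 0: cwnd = 1 MSS (initial)
RTT 1: cwnd = 2 MSS (slow start, doubled)
RTT 2: cwnd = 4 MSS (slow start, doubled)
RTT 3: cwnd = 8 MSS (slow start, doubled)
RTT 4: cwnd = 16 MSS (slow start, doubled)
RTT 5: cwnd = 32 MSS (slow start, doubled)
RTT 6: cwnd = 33 MSS (congestion avoidance, +1)
RTT 7: cwnd = 34 MSS (congestion avoidance, +1)
RTT 8: cwnd = 35 MSS (congestion avoidance, +1)

35


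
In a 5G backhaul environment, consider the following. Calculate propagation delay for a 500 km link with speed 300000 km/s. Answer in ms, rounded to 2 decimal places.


Given: distance = 500 km, speed = 300000 km/s
Delay = distance / speed = 500 / 300000 seconds
Delay in ms = 500 * 1000 / 300000
Delay = 1.6667 ms
Rounded to 2 dp = 1.67 ms

1.67


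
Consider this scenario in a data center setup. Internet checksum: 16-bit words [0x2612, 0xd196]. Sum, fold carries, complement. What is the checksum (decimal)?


Given words: [0x2612, 0xd196]
Step 1: Sum all words
Raw sum = 9746 + 53654 = 63400
One's complement = ~63400 & 0xFFFF = 2135

2135


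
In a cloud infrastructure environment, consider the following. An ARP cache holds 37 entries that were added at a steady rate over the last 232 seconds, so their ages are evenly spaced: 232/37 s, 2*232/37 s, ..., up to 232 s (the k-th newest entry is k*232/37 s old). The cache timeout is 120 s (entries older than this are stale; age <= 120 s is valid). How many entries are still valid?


Ages are k * 232/37 s for k = 1..37 (spacing = 6.2703 s).
Entry k is valid iff k * 232/37 <= 120 iff k <= 37 * 120 / 232 = 19.1379
n_valid = floor(19.1379) = 19
(n_stale = 37 - 19 = 18)

19


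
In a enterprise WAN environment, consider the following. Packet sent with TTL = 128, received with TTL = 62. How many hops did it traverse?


Given: initial TTL = 128, received TTL = 62
Hops = initial TTL - received TTL
Hops = 128 - 62 = 66

66


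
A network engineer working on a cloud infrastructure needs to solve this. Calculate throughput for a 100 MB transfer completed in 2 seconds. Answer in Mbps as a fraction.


Given: file = 100 MB, time = 2 s
File in Mb = 100 * 8 = 800 Mb
Throughput = 800 / 2 Mbps
Throughput = 400 Mbps

400


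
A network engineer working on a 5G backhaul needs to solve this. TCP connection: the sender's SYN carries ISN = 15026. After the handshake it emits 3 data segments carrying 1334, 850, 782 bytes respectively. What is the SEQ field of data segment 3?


The SYN occupies sequence number ISN = 15026, so the first data byte is ISN + 1 = 15027.
SEQ of data segment i = (ISN + 1) + sum of payload sizes of segments 1..i-1.
Segment 1: SEQ = 15027, payload = 1334 bytes
Segment 2: SEQ = 16361, payload = 850 bytes
Segment 3: SEQ = 17211, payload = 782 bytes
SEQ of segment 3 = 15027 + 1334 + 850 = 17211

17211


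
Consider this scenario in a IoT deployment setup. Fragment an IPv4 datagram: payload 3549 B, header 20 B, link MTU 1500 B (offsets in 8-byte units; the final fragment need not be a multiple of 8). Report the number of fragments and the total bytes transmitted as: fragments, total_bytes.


Max data per non-final fragment = floor((MTU - header)/8)*8 = floor((1500 - 20)/8)*8 = floor(1480/8)*8 = 1480 B
Final fragment needs no 8-byte alignment: it can carry up to MTU - header = 1480 B
Non-final fragments needed = ceil((payload - 1480) / 1480) = ceil(2069/1480) = ceil(1.3980) = 2
Number of fragments = 2 + 1 = 3
Fragment sizes (data): 2 * 1480 B + 589 B (last, 589 <= 1480 OK)
Total bytes sent = payload + n_frags * header = 3549 + 3*20 = 3549 + 60 = 3609 B

3, 3609


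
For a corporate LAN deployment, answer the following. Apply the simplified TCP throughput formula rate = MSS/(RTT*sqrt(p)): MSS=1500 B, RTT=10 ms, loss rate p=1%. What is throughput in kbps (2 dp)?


Given: MSS = 1500 bytes, RTT = 10 ms, loss = 1%
RTT in seconds = 10 / 1000 = 0.01
Loss rate = 1% = 0.01
sqrt(loss) = sqrt(0.01) = 0.1
Throughput (bytes/s) = 1500 / (0.01 * 0.1) = 1500000.0000
Throughput (kbps) = 1500000.0000 * 8 / 1000 = 12000.000000 -> 12000.00 kbps (2 dp)

12000.00


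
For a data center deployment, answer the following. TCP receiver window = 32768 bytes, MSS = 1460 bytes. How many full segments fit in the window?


Given: RWND = 32768 bytes, MSS = 1460 bytes
Full segments = floor(RWND / MSS)
Full segments = floor(32768 / 1460)
Full segments = floor(22.4438) = 22

22


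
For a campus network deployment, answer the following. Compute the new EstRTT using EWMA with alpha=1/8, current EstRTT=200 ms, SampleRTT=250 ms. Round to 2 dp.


Given: EstRTT = 200 ms, SampleRTT = 250 ms, alpha = 1/8
New EstRTT = (1 - alpha) * EstRTT + alpha * SampleRTT
(7/8) * 200 = 175
(1/8) * 250 = 31.25
New EstRTT = 175 + 31.25 = 206.25 ms -> 206.25 ms (2 dp)

206.25


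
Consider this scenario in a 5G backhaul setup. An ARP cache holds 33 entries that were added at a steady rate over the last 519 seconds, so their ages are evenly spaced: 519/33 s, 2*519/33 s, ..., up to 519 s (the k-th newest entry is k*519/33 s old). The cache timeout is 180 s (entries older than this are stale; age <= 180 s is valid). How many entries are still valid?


Ages are k * 519/33 s for k = 1..33 (spacing = 15.7273 s).
Entry k is valid iff k * 519/33 <= 180 iff k <= 33 * 180 / 519 = 11.4451
n_valid = floor(11.4451) = 11
(n_stale = 33 - 11 = 22)

11


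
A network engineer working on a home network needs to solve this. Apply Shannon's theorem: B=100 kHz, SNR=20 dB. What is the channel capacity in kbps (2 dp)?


Given: B = 100 kHz, SNR = 20 dB
SNR linear = 10^(20/10) = 100
1 + SNR = 101
log2(101) = 6.6582114828
C = 100 * 1000 * 6.6582114828 = 665821.1483 bps
C = 665.821148 kbps -> 665.82 kbps (2 dp)

665.82


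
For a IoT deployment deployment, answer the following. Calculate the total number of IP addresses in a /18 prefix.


Given: CIDR prefix /18
Host bits = 32 - 18 = 14
Total addresses = 2^14 = 16384

16384


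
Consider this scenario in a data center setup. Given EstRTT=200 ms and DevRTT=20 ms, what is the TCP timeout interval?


Given: EstRTT = 200 ms, DevRTT = 20 ms
Timeout = EstRTT + 4 * DevRTT
4 * DevRTT = 4 * 20 = 80
Timeout = 200 + 80 = 280 ms

280


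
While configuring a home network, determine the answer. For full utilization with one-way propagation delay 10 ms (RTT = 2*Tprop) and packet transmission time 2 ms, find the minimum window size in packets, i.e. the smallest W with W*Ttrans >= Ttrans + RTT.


Given: Ttrans = 2 ms, RTT = 20 ms (= 2 * Tprop, Tprop = 10 ms)
Time until first ACK returns = Ttrans + RTT = 2 + 20 = 22 ms
Need W * Ttrans >= Ttrans + RTT  ->  W >= (Ttrans + RTT) / Ttrans
(Ttrans + RTT) / Ttrans = 22 / 2 = 11
W_min = ceil(11) = 11

11


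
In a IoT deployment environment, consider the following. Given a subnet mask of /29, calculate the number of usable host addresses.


Given: subnet mask /29
Host bits = 32 - 29 = 3
Total addresses = 2^3 = 8
Usable hosts = 8 - 2 (network + broadcast) = 6

6


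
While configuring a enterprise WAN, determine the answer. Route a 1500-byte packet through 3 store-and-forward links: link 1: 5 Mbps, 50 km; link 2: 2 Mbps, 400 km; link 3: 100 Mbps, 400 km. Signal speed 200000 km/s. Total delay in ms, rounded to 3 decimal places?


Packet = 1500 bytes = 12000 bits. Store-and-forward: sum (t_trans + t_prop) per link.
Link 1: t_trans = 12000/(5*10^6) s = 2.4000 ms; t_prop = 50/200000 s = 0.2500 ms; subtotal = 2.6500 ms
Link 2: t_trans = 12000/(2*10^6) s = 6.0000 ms; t_prop = 400/200000 s = 2.0000 ms; subtotal = 8.0000 ms
Link 3: t_trans = 12000/(100*10^6) s = 0.1200 ms; t_prop = 400/200000 s = 2.0000 ms; subtotal = 2.1200 ms
End-to-end = 2.6500 + 8.0000 + 2.1200 = 12.7700 ms -> 12.770 ms (3 dp)

12.770


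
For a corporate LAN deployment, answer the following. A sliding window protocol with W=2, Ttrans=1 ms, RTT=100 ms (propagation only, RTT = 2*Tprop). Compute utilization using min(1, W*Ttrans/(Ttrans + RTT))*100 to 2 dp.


Given: W = 2, Ttrans = 1 ms, RTT = 100 ms (= 2 * Tprop, Tprop = 50 ms)
Cycle time = Ttrans + RTT = 1 + 100 = 101 ms (first packet sent until its ACK returns)
W * Ttrans = 2 * 1 = 2 ms of sending per cycle
W * Ttrans / (Ttrans + RTT) = 2 / 101 = 0.019802
U = min(1, 0.019802) = 0.019802
U% = 1.98%

1.98


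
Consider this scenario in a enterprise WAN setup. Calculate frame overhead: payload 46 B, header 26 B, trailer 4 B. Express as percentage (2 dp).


Given: payload = 46 B, header = 26 B, trailer = 4 B
Overhead bytes = header + trailer = 26 + 4 = 30
Total frame = payload + overhead = 46 + 30 = 76
Overhead % = 30 / 76 * 100 = 39.4737% -> 39.47% (2 dp)

39.47


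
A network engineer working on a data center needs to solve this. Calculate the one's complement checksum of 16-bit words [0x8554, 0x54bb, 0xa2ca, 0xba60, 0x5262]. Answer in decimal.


Given words: [0x8554, 0x54bb, 0xa2ca, 0xba60, 0x5262]
Step 1: Sum all words
Raw sum = 34132 + 21691 + 41674 + 47712 + 21090 = 166299
Step 2: Fold carry: (35227 + 2) = 35229
One's complement = ~35229 & 0xFFFF = 30306

30306


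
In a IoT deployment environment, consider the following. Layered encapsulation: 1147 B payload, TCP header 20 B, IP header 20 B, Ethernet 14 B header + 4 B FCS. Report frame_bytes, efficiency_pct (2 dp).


TCP segment = 1147 + 20 = 1167 B
IP packet = 1167 + 20 = 1187 B
Ethernet frame = 1187 + 14 + 4 = 1205 B
Efficiency = app / frame = 1147 / 1205 = 0.951867 = 95.1867% -> 95.19% (2 dp)

1205, 95.19


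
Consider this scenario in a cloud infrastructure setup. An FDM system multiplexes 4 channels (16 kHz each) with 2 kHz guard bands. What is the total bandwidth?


Given: 4 channels, 16 kHz each, guard = 2 kHz
Channel bandwidth = 4 * 16 = 64 kHz
Guard bands = 3 gaps * 2 kHz = 6 kHz
Total = 64 + 6 = 70 kHz

70


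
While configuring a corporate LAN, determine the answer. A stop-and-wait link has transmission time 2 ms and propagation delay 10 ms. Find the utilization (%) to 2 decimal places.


Given: Ttrans = 2 ms, Tprop = 10 ms
RTT = 2 * Tprop = 2 * 10 = 20 ms
U = Ttrans / (Ttrans + RTT)
U = 2 / (2 + 20)
U = 2 / 22 = 0.090909
U% = 9.09%

9.09


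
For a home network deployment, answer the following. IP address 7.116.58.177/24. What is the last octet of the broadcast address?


Given: IP = 7.116.58.177, prefix = /24
Host bits = 32 - 24 = 8
Network last octet = 177 AND mask = 0
Host part size = 2^8 - 1 = 255
Broadcast last octet = 0 OR 255 = 255

255


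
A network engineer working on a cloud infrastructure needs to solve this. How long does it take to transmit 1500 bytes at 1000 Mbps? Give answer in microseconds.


Given: packet = 1500 bytes, bandwidth = 1000 Mbps
Packet in bits = 1500 * 8 = 12000 bits
Bandwidth = 1000 * 10^6 = 1000000000 bps
Time = 12000 / 1000000000 seconds
Time in us = 12000 * 10^6 / 1000000000 = 12

12


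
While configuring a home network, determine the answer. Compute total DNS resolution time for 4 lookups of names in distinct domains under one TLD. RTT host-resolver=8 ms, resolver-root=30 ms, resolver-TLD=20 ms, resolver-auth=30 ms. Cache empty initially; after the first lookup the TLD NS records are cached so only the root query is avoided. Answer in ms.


Lookup 1 (cold cache): local + root + TLD + auth = 8 + 30 + 20 + 30 = 88 ms
Lookups 2..4 (TLD NS cached -> skip root; new domain -> still ask TLD and auth): local + TLD + auth = 8 + 20 + 30 = 58 ms each
Remaining 3 lookups: 3 * 58 = 174 ms
Total = 88 + 174 = 262 ms

262


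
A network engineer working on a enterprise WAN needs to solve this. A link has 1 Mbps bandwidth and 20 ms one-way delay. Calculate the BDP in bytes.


Given: bandwidth = 1 Mbps, delay = 20 ms
BDP in bits = 1 * 10^6 * 20 / 1000
BDP in bits = 20000
BDP in bytes = 20000 / 8 = 2500

2500


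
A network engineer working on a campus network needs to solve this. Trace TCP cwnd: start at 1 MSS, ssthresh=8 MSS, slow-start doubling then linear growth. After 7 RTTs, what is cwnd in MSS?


RTT 0: cwnd = 1 MSS (initial)
RTT 1: cwnd = 2 MSS (slow start, doubled)
RTT 2: cwnd = 4 MSS (slow start, doubled)
RTT 3: cwnd = 8 MSS (slow start, doubled)
RTT 4: cwnd = 9 MSS (congestion avoidance, +1)
RTT 5: cwnd = 10 MSS (congestion avoidance, +1)
RTT 6: cwnd = 11 MSS (congestion avoidance, +1)
RTT 7: cwnd = 12 MSS (congestion avoidance, +1)

12


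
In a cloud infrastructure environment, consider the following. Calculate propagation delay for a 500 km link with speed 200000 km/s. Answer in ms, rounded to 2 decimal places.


Given: distance = 500 km, speed = 200000 km/s
Delay = distance / speed = 500 / 200000 seconds
Delay in ms = 500 * 1000 / 200000
Delay = 2.5000 ms
Rounded to 2 dp = 2.50 ms

2.50


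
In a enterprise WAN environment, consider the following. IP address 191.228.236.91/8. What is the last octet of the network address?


Given: IP = 191.228.236.91, prefix = /8
Subnet mask = 255.0.0.0
Last octet of IP: 91
Last octet of mask: 0
Network last octet = 91 AND 0 = 0

0


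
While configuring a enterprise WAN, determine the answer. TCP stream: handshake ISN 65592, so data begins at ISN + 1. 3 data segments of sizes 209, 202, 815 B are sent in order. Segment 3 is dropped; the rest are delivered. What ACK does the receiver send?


SYN uses sequence number 65592; first data byte = ISN + 1 = 65593.
Segment 1: SEQ = 65593, len = 209 B, covers [65593, 65801]
Segment 2: SEQ = 65802, len = 202 B, covers [65802, 66003]
Segment 3: SEQ = 66004, len = 815 B, covers [66004, 66818] [LOST]
In-order data received: bytes [65593, 66003] (segments 1..2).
Segment 3 missing -> gap begins at byte 66004.
Cumulative ACK = next expected in-order byte = 65593 + 209 + 202 = 66004

66004


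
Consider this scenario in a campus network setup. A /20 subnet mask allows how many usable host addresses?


Given: subnet mask /20
Host bits = 32 - 20 = 12
Total addresses = 2^12 = 4096
Usable hosts = 4096 - 2 (network + broadcast) = 4094

4094


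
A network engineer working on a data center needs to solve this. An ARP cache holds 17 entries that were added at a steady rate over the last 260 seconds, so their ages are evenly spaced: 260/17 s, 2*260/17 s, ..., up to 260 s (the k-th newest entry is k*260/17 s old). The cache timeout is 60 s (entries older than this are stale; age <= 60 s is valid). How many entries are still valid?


Ages are k * 260/17 s for k = 1..17 (spacing = 15.2941 s).
Entry k is valid iff k * 260/17 <= 60 iff k <= 17 * 60 / 260 = 3.9231
n_valid = floor(3.9231) = 3
(n_stale = 17 - 3 = 14)

3


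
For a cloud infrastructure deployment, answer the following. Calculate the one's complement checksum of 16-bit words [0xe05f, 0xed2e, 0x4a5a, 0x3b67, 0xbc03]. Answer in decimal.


Given words: [0xe05f, 0xed2e, 0x4a5a, 0x3b67, 0xbc03]
Step 1: Sum all words
Raw sum = 57439 + 60718 + 19034 + 15207 + 48131 = 200529
Step 2: Fold carry: (3921 + 3) = 3924
One's complement = ~3924 & 0xFFFF = 61611

61611


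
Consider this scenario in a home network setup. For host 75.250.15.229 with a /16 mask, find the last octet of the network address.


Given: IP = 75.250.15.229, prefix = /16
Subnet mask = 255.255.0.0
Last octet of IP: 229
Last octet of mask: 0
Network last octet = 229 AND 0 = 0

0


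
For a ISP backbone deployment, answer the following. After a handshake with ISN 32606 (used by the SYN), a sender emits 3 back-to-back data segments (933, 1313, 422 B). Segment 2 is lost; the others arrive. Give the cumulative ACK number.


SYN uses sequence number 32606; first data byte = ISN + 1 = 32607.
Segment 1: SEQ = 32607, len = 933 B, covers [32607, 33539]
Segment 2: SEQ = 33540, len = 1313 B, covers [33540, 34852] [LOST]
Segment 3: SEQ = 34853, len = 422 B, covers [34853, 35274]
In-order data received: bytes [32607, 33539] (segments 1..1).
Segment 2 missing -> gap begins at byte 33540; later segments buffered out of order.
Cumulative ACK = next expected in-order byte = 32607 + 933 = 33540

33540


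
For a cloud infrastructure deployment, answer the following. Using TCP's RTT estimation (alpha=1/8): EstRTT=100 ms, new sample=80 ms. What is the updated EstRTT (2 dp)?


Given: EstRTT = 100 ms, SampleRTT = 80 ms, alpha = 1/8
New EstRTT = (1 - alpha) * EstRTT + alpha * SampleRTT
(7/8) * 100 = 87.5
(1/8) * 80 = 10
New EstRTT = 87.5 + 10 = 97.5 ms -> 97.50 ms (2 dp)

97.50


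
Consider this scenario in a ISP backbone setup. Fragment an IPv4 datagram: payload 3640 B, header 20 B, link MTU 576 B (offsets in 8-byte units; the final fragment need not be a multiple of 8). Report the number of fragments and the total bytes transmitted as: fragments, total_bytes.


Max data per non-final fragment = floor((MTU - header)/8)*8 = floor((576 - 20)/8)*8 = floor(556/8)*8 = 552 B
Final fragment needs no 8-byte alignment: it can carry up to MTU - header = 556 B
Non-final fragments needed = ceil((payload - 556) / 552) = ceil(3084/552) = ceil(5.5870) = 6
Number of fragments = 6 + 1 = 7
Fragment sizes (data): 6 * 552 B + 328 B (last, 328 <= 556 OK)
Total bytes sent = payload + n_frags * header = 3640 + 7*20 = 3640 + 140 = 3780 B

7, 3780


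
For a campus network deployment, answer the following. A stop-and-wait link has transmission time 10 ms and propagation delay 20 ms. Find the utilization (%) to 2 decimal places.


Given: Ttrans = 10 ms, Tprop = 20 ms
RTT = 2 * Tprop = 2 * 20 = 40 ms
U = Ttrans / (Ttrans + RTT)
U = 10 / (10 + 40)
U = 10 / 50 = 0.2
U% = 20.00%

20.00


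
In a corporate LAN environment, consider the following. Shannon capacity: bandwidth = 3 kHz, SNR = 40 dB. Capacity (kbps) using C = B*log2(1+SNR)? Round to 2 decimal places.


Given: B = 3 kHz, SNR = 40 dB
SNR linear = 10^(40/10) = 10000
1 + SNR = 10001
log2(10001) = 13.2878566418
C = 3 * 1000 * 13.2878566418 = 39863.5699 bps
C = 39.863570 kbps -> 39.86 kbps (2 dp)

39.86


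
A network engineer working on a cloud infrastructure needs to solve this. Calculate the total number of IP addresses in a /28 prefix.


Given: CIDR prefix /28
Host bits = 32 - 28 = 4
Total addresses = 2^4 = 16

16


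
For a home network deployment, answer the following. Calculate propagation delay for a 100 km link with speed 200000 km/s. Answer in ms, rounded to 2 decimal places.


Given: distance = 100 km, speed = 200000 km/s
Delay = distance / speed = 100 / 200000 seconds
Delay in ms = 100 * 1000 / 200000
Delay = 0.5000 ms
Rounded to 2 dp = 0.50 ms

0.50


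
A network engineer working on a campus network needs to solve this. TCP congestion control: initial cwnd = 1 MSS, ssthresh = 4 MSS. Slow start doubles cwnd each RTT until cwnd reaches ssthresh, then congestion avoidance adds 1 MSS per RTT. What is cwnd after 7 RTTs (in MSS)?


RTT 0: cwnd = 1 MSS (initial)
RTT 1: cwnd = 2 MSS (slow start, doubled)
RTT 2: cwnd = 4 MSS (slow start, doubled)
RTT 3: cwnd = 5 MSS (congestion avoidance, +1)
RTT 4: cwnd = 6 MSS (congestion avoidance, +1)
RTT 5: cwnd = 7 MSS (congestion avoidance, +1)
RTT 6: cwnd = 8 MSS (congestion avoidance, +1)
RTT 7: cwnd = 9 MSS (congestion avoidance, +1)

9


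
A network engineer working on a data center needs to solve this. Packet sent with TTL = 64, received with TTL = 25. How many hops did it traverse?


Given: initial TTL = 64, received TTL = 25
Hops = initial TTL - received TTL
Hops = 64 - 25 = 39

39


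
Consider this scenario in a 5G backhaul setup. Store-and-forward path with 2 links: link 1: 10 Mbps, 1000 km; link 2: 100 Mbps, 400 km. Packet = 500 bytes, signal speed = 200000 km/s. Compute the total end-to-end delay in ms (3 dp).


Packet = 500 bytes = 4000 bits. Store-and-forward: sum (t_trans + t_prop) per link.
Link 1: t_trans = 4000/(10*10^6) s = 0.4000 ms; t_prop = 1000/200000 s = 5.0000 ms; subtotal = 5.4000 ms
Link 2: t_trans = 4000/(100*10^6) s = 0.0400 ms; t_prop = 400/200000 s = 2.0000 ms; subtotal = 2.0400 ms
End-to-end = 5.4000 + 2.0400 = 7.4400 ms -> 7.440 ms (3 dp)

7.440


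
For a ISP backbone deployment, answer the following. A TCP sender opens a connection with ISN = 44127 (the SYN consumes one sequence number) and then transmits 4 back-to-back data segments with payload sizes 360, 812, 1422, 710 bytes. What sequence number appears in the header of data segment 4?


The SYN occupies sequence number ISN = 44127, so the first data byte is ISN + 1 = 44128.
SEQ of data segment i = (ISN + 1) + sum of payload sizes of segments 1..i-1.
Segment 1: SEQ = 44128, payload = 360 bytes
Segment 2: SEQ = 44488, payload = 812 bytes
Segment 3: SEQ = 45300, payload = 1422 bytes
Segment 4: SEQ = 46722, payload = 710 bytes
SEQ of segment 4 = 44128 + 360 + 812 + 1422 = 46722

46722


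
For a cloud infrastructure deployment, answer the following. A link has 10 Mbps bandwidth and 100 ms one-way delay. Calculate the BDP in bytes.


Given: bandwidth = 10 Mbps, delay = 100 ms
BDP in bits = 10 * 10^6 * 100 / 1000
BDP in bits = 1000000
BDP in bytes = 1000000 / 8 = 125000

125000


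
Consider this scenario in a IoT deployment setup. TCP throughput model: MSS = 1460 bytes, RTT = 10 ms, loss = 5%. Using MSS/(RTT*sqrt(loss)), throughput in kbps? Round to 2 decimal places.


Given: MSS = 1460 bytes, RTT = 10 ms, loss = 5%
RTT in seconds = 10 / 1000 = 0.01
Loss rate = 5% = 0.05
sqrt(loss) = sqrt(0.05) = 0.223606797750
Throughput (bytes/s) = 1460 / (0.01 * 0.223606797750) = 652931.8494
Throughput (kbps) = 652931.8494 * 8 / 1000 = 5223.454795 -> 5223.45 kbps (2 dp)

5223.45


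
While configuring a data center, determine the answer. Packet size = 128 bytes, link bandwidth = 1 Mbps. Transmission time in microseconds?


Given: packet = 128 bytes, bandwidth = 1 Mbps
Packet in bits = 128 * 8 = 1024 bits
Bandwidth = 1 * 10^6 = 1000000 bps
Time = 1024 / 1000000 seconds
Time in us = 1024 * 10^6 / 1000000 = 1024

1024


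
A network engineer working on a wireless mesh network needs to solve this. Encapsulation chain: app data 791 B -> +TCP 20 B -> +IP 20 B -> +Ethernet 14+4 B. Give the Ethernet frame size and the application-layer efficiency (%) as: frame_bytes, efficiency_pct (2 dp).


TCP segment = 791 + 20 = 811 B
IP packet = 811 + 20 = 831 B
Ethernet frame = 831 + 14 + 4 = 849 B
Efficiency = app / frame = 791 / 849 = 0.931684 = 93.1684% -> 93.17% (2 dp)

849, 93.17


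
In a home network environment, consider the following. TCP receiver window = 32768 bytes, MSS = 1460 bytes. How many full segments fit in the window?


Given: RWND = 32768 bytes, MSS = 1460 bytes
Full segments = floor(RWND / MSS)
Full segments = floor(32768 / 1460)
Full segments = floor(22.4438) = 22

22


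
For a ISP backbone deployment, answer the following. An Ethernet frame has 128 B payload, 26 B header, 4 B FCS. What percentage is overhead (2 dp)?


Given: payload = 128 B, header = 26 B, trailer = 4 B
Overhead bytes = header + trailer = 26 + 4 = 30
Total frame = payload + overhead = 128 + 30 = 158
Overhead % = 30 / 158 * 100 = 18.9873% -> 18.99% (2 dp)

18.99


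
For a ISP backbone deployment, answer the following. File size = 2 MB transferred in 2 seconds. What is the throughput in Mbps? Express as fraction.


Given: file = 2 MB, time = 2 s
File in Mb = 2 * 8 = 16 Mb
Throughput = 16 / 2 Mbps
Throughput = 8 Mbps

8


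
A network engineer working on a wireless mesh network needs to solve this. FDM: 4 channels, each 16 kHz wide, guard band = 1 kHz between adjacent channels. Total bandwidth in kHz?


Given: 4 channels, 16 kHz each, guard = 1 kHz
Channel bandwidth = 4 * 16 = 64 kHz
Guard bands = 3 gaps * 1 kHz = 3 kHz
Total = 64 + 3 = 67 kHz

67


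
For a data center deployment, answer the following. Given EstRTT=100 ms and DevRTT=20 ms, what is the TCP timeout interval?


Given: EstRTT = 100 ms, DevRTT = 20 ms
Timeout = EstRTT + 4 * DevRTT
4 * DevRTT = 4 * 20 = 80
Timeout = 100 + 80 = 180 ms

180


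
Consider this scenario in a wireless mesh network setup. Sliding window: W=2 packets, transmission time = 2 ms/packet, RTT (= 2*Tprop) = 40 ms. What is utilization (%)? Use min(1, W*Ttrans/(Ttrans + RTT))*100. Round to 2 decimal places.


Given: W = 2, Ttrans = 2 ms, RTT = 40 ms (= 2 * Tprop, Tprop = 20 ms)
Cycle time = Ttrans + RTT = 2 + 40 = 42 ms (first packet sent until its ACK returns)
W * Ttrans = 2 * 2 = 4 ms of sending per cycle
W * Ttrans / (Ttrans + RTT) = 4 / 42 = 0.095238
U = min(1, 0.095238) = 0.095238
U% = 9.52%

9.52


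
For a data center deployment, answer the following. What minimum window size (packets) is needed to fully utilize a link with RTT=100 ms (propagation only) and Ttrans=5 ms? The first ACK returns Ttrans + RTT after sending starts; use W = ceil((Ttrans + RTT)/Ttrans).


Given: Ttrans = 5 ms, RTT = 100 ms (= 2 * Tprop, Tprop = 50 ms)
Time until first ACK returns = Ttrans + RTT = 5 + 100 = 105 ms
Need W * Ttrans >= Ttrans + RTT  ->  W >= (Ttrans + RTT) / Ttrans
(Ttrans + RTT) / Ttrans = 105 / 5 = 21
W_min = ceil(21) = 21

21


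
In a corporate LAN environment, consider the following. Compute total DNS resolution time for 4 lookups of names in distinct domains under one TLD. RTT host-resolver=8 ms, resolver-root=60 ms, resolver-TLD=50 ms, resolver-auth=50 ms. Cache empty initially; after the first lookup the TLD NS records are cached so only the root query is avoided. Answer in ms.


Lookup 1 (cold cache): local + root + TLD + auth = 8 + 60 + 50 + 50 = 168 ms
Lookups 2..4 (TLD NS cached -> skip root; new domain -> still ask TLD and auth): local + TLD + auth = 8 + 50 + 50 = 108 ms each
Remaining 3 lookups: 3 * 108 = 324 ms
Total = 168 + 324 = 492 ms

492


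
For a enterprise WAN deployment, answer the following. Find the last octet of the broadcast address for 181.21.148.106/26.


Given: IP = 181.21.148.106, prefix = /26
Host bits = 32 - 26 = 6
Network last octet = 106 AND mask = 64
Host part size = 2^6 - 1 = 63
Broadcast last octet = 64 OR 63 = 127

127


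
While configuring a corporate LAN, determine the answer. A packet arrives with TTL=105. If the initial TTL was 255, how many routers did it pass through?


Given: initial TTL = 255, received TTL = 105
Hops = initial TTL - received TTL
Hops = 255 - 105 = 150

150


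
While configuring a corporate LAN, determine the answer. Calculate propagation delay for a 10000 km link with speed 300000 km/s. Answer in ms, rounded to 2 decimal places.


Given: distance = 10000 km, speed = 300000 km/s
Delay = distance / speed = 10000 / 300000 seconds
Delay in ms = 10000 * 1000 / 300000
Delay = 33.3333 ms
Rounded to 2 dp = 33.33 ms

33.33


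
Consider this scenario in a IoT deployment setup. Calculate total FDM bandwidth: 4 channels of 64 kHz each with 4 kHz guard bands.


Given: 4 channels, 64 kHz each, guard = 4 kHz
Channel bandwidth = 4 * 64 = 256 kHz
Guard bands = 3 gaps * 4 kHz = 12 kHz
Total = 256 + 12 = 268 kHz

268


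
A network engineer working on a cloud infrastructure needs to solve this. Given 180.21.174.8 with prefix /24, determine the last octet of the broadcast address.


Given: IP = 180.21.174.8, prefix = /24
Host bits = 32 - 24 = 8
Network last octet = 8 AND mask = 0
Host part size = 2^8 - 1 = 255
Broadcast last octet = 0 OR 255 = 255

255


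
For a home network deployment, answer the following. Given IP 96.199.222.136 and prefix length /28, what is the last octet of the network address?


Given: IP = 96.199.222.136, prefix = /28
Subnet mask = 255.255.255.240
Last octet of IP: 136
Last octet of mask: 240
Network last octet = 136 AND 240 = 128

128


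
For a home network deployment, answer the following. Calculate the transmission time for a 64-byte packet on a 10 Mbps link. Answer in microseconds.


Given: packet = 64 bytes, bandwidth = 10 Mbps
Packet in bits = 64 * 8 = 512 bits
Bandwidth = 10 * 10^6 = 10000000 bps
Time = 512 / 10000000 seconds
Time in us = 512 * 10^6 / 10000000 = 51.2

51.2


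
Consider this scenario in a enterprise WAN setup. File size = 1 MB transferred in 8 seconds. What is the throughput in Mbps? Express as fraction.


Given: file = 1 MB, time = 8 s
File in Mb = 1 * 8 = 8 Mb
Throughput = 8 / 8 Mbps
Throughput = 1 Mbps

1


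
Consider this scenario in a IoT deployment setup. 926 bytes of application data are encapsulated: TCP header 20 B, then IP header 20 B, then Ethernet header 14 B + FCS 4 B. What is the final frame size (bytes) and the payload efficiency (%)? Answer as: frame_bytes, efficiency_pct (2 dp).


TCP segment = 926 + 20 = 946 B
IP packet = 946 + 20 = 966 B
Ethernet frame = 966 + 14 + 4 = 984 B
Efficiency = app / frame = 926 / 984 = 0.941057 = 94.1057% -> 94.11% (2 dp)

984, 94.11


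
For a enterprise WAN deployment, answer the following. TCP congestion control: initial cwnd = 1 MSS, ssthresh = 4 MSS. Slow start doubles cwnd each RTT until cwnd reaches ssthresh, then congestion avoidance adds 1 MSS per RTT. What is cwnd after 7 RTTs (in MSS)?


RTT 0: cwnd = 1 MSS (initial)
RTT 1: cwnd = 2 MSS (slow start, doubled)
RTT 2: cwnd = 4 MSS (slow start, doubled)
RTT 3: cwnd = 5 MSS (congestion avoidance, +1)
RTT 4: cwnd = 6 MSS (congestion avoidance, +1)
RTT 5: cwnd = 7 MSS (congestion avoidance, +1)
RTT 6: cwnd = 8 MSS (congestion avoidance, +1)
RTT 7: cwnd = 9 MSS (congestion avoidance, +1)

9


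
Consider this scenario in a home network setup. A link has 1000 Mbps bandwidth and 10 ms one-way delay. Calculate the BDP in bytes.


Given: bandwidth = 1000 Mbps, delay = 10 ms
BDP in bits = 1000 * 10^6 * 10 / 1000
BDP in bits = 10000000
BDP in bytes = 10000000 / 8 = 1250000

1250000
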